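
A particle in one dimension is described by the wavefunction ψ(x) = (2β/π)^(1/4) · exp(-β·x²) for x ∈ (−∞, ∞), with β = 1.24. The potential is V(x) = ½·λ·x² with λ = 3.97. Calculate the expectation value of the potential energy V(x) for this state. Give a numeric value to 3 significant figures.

0.400

⟨V⟩ = ∫ V(x)·|ψ|² dx.
Gaussian moments: ∫x^(2j)·e^(−2βx²) dx = (2j−1)!!/(4β)^j · √(π/(2β)), odd powers integrate to 0; here √(π/(2β)) = 1.1255.
⟨V⟩ = 0.40020.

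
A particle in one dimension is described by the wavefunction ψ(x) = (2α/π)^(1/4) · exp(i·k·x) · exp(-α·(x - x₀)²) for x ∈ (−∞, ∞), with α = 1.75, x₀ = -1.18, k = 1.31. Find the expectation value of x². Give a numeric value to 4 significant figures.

⟨x²⟩ = ∫ x²·|ψ|² dx (integrals over the domain).
Gaussian moments (u = x − x₀): ∫u^(2j)·e^(−2αu²) du = (2j−1)!!/(4α)^j · √(π/(2α)), odd powers integrate to 0; here √(π/(2α)) = 0.94742.
⟨x²⟩ = 1.5353.

1.535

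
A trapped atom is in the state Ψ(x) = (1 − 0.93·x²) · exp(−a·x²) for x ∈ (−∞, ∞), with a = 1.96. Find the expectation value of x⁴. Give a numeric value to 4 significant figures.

0.01857

⟨x⁴⟩ = ∫ x⁴·|Ψ|² dx / ∫|Ψ|² dx (integrals over the domain).
Expand each integrand as polynomial × e^(−2ax²) and use ∫x^(2j)·e^(−2ax²) dx = (2j−1)!!/(4a)^j · √(π/(2a)), odd powers → 0; here √(π/(2a)) = 0.89522.
State is unnormalized: ∫|Ψ|² dx = 0.72063, and ∫Ψ*·x⁴·Ψ dx = 0.013382, so ⟨x⁴⟩ = 0.013382 / 0.72063.
⟨x⁴⟩ = 0.018570.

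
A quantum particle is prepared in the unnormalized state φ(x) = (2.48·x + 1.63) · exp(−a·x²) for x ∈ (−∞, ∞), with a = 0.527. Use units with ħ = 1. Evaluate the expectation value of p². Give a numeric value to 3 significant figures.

p² φ = −ħ² d²φ/dx²; ⟨p²⟩ = −ħ² ∫ φ*·φ'' dx / ∫|φ|² dx.
Expand each integrand as polynomial × e^(−2ax²) and use ∫x^(2j)·e^(−2ax²) dx = (2j−1)!!/(4a)^j · √(π/(2a)), odd powers → 0; here √(π/(2a)) = 1.7265. Differentiate with the product rule, d/dx e^(−ax²) = −2ax·e^(−ax²).
State is unnormalized: ∫|φ|² dx = 9.6242, and ∫φ*·(−ħ² φ'') dx = 10.381, so ⟨p²⟩ = 10.381 / 9.6242.
⟨p²⟩ = 1.0787.

1.08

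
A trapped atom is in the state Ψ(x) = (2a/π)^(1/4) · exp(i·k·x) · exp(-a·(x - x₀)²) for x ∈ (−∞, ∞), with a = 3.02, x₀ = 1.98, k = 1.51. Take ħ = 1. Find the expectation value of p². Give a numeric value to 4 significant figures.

5.300

p² Ψ = −ħ² d²Ψ/dx²; ⟨p²⟩ = −ħ² ∫ Ψ*·Ψ'' dx.
Gaussian moments (u = x − x₀): ∫u^(2j)·e^(−2au²) du = (2j−1)!!/(4a)^j · √(π/(2a)), odd powers integrate to 0; here √(π/(2a)) = 0.72120. Derivatives: Ψ′ = (ik − 2au)·Ψ, Ψ″ = ((ik − 2au)² − 2a)·Ψ; the odd-in-u pieces drop out.
⟨p²⟩ = 5.3001.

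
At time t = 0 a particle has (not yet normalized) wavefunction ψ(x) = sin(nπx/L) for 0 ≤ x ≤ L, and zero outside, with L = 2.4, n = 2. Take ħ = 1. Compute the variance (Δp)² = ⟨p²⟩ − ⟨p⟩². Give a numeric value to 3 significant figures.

Compute ⟨p⟩ and ⟨p²⟩ separately; (Δp)² = ⟨p²⟩ − ⟨p⟩².
d/dx sin(nπx/L) = (nπ/L)·cos(nπx/L) and d²/dx² sin(nπx/L) = −(nπ/L)²·sin(nπx/L); on 0 ≤ x ≤ L, ∫sin²(nπx/L) dx = L/2 and ∫sin(nπx/L)·cos(nπx/L) dx = 0.
Normalization: ∫|ψ|² dx = 1.2000.
⟨p⟩ = 0.0000 and ⟨p²⟩ = 6.8539.
(Δp)² = 6.8539 − (0.0000)² = 6.8539.

6.85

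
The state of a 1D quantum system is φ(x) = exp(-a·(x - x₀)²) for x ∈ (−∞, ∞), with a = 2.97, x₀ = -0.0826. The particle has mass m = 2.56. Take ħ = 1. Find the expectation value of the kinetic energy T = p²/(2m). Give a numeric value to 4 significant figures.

0.5801

T = −(ħ²/2m) d²/dx², so ⟨T⟩ = −(ħ²/2m) ∫ φ*·φ'' dx / ∫|φ|² dx; with m = 2.56.
Gaussian moments (u = x − x₀): ∫u^(2j)·e^(−2au²) du = (2j−1)!!/(4a)^j · √(π/(2a)), odd powers integrate to 0; here √(π/(2a)) = 0.72725. Derivatives: d/dx e^(−au²) = −2au·e^(−au²), d²/dx² e^(−au²) = (4a²u² − 2a)·e^(−au²).
State is unnormalized: ∫|φ|² dx = 0.72725, and ∫φ*·(−ħ²/2m · φ'') dx = 0.42186, so ⟨T⟩ = 0.42186 / 0.72725.
⟨T⟩ = 0.58008.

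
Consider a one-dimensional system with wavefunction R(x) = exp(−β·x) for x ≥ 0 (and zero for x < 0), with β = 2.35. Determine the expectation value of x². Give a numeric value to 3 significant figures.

0.0905

⟨x²⟩ = ∫ x²·|R|² dx / ∫|R|² dx (integrals over the domain).
Every integrand reduces to terms xʲ·e^(−2βx) on [0, ∞); use ∫₀^∞ xʲ·e^(−2βx) dx = j!/(2β)^(j+1).
State is unnormalized: ∫|R|² dx = 0.21277, and ∫R*·x²·R dx = 0.019264, so ⟨x²⟩ = 0.019264 / 0.21277.
⟨x²⟩ = 0.090539.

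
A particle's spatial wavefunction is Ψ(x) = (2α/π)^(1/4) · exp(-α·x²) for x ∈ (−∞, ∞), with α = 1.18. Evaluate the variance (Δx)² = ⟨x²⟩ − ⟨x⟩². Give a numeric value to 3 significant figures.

0.212

Compute ⟨x⟩ and ⟨x²⟩ separately, then (Δx)² = ⟨x²⟩ − ⟨x⟩².
Gaussian moments: ∫x^(2j)·e^(−2αx²) dx = (2j−1)!!/(4α)^j · √(π/(2α)), odd powers integrate to 0; here √(π/(2α)) = 1.1538.
⟨x⟩ = 0.0000 and ⟨x²⟩ = 0.21186.
(Δx)² = 0.21186 − (0.0000)² = 0.21186.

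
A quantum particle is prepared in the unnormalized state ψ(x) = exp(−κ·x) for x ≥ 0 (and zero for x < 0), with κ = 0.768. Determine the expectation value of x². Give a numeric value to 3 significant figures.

⟨x²⟩ = ∫ x²·|ψ|² dx / ∫|ψ|² dx (integrals over the domain).
Every integrand reduces to terms xʲ·e^(−2κx) on [0, ∞); use ∫₀^∞ xʲ·e^(−2κx) dx = j!/(2κ)^(j+1).
State is unnormalized: ∫|ψ|² dx = 0.65104, and ∫ψ*·x²·ψ dx = 0.55189, so ⟨x²⟩ = 0.55189 / 0.65104.
⟨x²⟩ = 0.84771.

0.848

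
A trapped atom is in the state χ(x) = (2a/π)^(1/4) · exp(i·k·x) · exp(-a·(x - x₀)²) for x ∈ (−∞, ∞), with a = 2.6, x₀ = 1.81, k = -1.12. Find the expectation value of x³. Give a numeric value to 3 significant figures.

⟨x³⟩ = ∫ x³·|χ|² dx (integrals over the domain).
Gaussian moments (u = x − x₀): ∫u^(2j)·e^(−2au²) du = (2j−1)!!/(4a)^j · √(π/(2a)), odd powers integrate to 0; here √(π/(2a)) = 0.77727.
⟨x³⟩ = 6.4519.

6.45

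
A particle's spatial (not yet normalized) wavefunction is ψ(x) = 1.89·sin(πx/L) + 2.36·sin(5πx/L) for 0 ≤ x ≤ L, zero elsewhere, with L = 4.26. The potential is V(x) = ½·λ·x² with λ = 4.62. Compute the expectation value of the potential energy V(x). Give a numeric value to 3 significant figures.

13.4

⟨V⟩ = ∫ V(x)·|ψ|² dx / ∫|ψ|² dx.
On 0 ≤ x ≤ L (j ≠ l): ∫sin²(jπx/L) dx = L/2, ∫sin(jπx/L)·sin(lπx/L) dx = 0; diagonal moments ∫x·sin²(jπx/L) dx = L²/4, ∫x²·sin²(jπx/L) dx = L³·(1/6 − 1/(4j²π²)); cross terms ∫x·sin(jπx/L)·sin(lπx/L) dx = 0 for j + l even and −4jlL²/(π²(j² − l²)²) for j + l odd, ∫x²·sin(jπx/L)·sin(lπx/L) dx = (−1)^(j+l)·4jlL³/(π²(j² − l²)²); higher powers the same way via product-to-sum and parts.
State is unnormalized: ∫|ψ|² dx = 19.472, and ∫ψ*·V(x)·ψ dx = 260.53, so ⟨V⟩ = 260.53 / 19.472.
⟨V⟩ = 13.380.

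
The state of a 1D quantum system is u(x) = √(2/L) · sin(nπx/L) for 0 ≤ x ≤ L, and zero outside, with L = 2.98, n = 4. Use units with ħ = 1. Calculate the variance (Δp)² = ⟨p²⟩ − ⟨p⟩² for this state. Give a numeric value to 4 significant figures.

Compute ⟨p⟩ and ⟨p²⟩ separately; (Δp)² = ⟨p²⟩ − ⟨p⟩².
d/dx sin(nπx/L) = (nπ/L)·cos(nπx/L) and d²/dx² sin(nπx/L) = −(nπ/L)²·sin(nπx/L); on 0 ≤ x ≤ L, ∫sin²(nπx/L) dx = L/2 and ∫sin(nπx/L)·cos(nπx/L) dx = 0.
⟨p⟩ = 0.0000 and ⟨p²⟩ = 17.782.
(Δp)² = 17.782 − (0.0000)² = 17.782.

17.78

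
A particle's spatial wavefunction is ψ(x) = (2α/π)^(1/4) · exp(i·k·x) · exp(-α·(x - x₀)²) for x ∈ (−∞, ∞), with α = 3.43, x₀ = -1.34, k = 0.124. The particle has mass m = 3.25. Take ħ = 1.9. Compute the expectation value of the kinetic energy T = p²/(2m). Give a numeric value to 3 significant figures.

T = −(ħ²/2m) d²/dx², so ⟨T⟩ = −(ħ²/2m) ∫ ψ*·ψ'' dx; with m = 3.25.
Gaussian moments (u = x − x₀): ∫u^(2j)·e^(−2αu²) du = (2j−1)!!/(4α)^j · √(π/(2α)), odd powers integrate to 0; here √(π/(2α)) = 0.67673. Derivatives: ψ′ = (ik − 2αu)·ψ, ψ″ = ((ik − 2αu)² − 2α)·ψ; the odd-in-u pieces drop out.
⟨T⟩ = 1.9135.

1.91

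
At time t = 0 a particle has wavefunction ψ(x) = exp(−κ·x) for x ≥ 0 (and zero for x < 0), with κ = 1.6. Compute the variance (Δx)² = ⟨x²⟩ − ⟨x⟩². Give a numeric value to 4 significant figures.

Compute ⟨x⟩ and ⟨x²⟩ separately, then (Δx)² = ⟨x²⟩ − ⟨x⟩².
Every integrand reduces to terms xʲ·e^(−2κx) on [0, ∞); use ∫₀^∞ xʲ·e^(−2κx) dx = j!/(2κ)^(j+1).
Normalization: ∫|ψ|² dx = 0.31250.
⟨x⟩ = 0.31250 and ⟨x²⟩ = 0.19531.
(Δx)² = 0.19531 − (0.31250)² = 0.097656.

0.09766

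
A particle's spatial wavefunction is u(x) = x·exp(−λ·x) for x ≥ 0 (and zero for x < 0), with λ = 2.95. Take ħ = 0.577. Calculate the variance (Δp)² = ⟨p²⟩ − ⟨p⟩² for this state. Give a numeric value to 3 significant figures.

2.90

Compute ⟨p⟩ and ⟨p²⟩ separately; (Δp)² = ⟨p²⟩ − ⟨p⟩².
Differentiate x·exp(−λ·x) with the product rule; every integrand then reduces to terms xʲ·e^(−2λx) on [0, ∞), with ∫₀^∞ xʲ·e^(−2λx) dx = j!/(2λ)^(j+1).
Normalization: ∫|u|² dx = 0.0097381.
⟨p⟩ = 0.0000 and ⟨p²⟩ = 2.8973.
(Δp)² = 2.8973 − (0.0000)² = 2.8973.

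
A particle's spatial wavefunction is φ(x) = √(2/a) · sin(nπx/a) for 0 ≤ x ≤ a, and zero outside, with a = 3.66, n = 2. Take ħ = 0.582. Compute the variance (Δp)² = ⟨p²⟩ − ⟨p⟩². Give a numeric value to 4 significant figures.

Compute ⟨p⟩ and ⟨p²⟩ separately; (Δp)² = ⟨p²⟩ − ⟨p⟩².
d/dx sin(nπx/a) = (nπ/a)·cos(nπx/a) and d²/dx² sin(nπx/a) = −(nπ/a)²·sin(nπx/a); on 0 ≤ x ≤ a, ∫sin²(nπx/a) dx = a/2 and ∫sin(nπx/a)·cos(nπx/a) dx = 0.
⟨p⟩ = 0.0000 and ⟨p²⟩ = 0.99826.
(Δp)² = 0.99826 − (0.0000)² = 0.99826.

0.9983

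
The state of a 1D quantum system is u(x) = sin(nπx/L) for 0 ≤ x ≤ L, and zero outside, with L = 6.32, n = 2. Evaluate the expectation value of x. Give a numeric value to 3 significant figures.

⟨x⟩ = ∫ x·|u|² dx / ∫|u|² dx (integrals over the domain).
With sin²θ = (1 − cos2θ)/2 on 0 ≤ x ≤ L: ∫sin²(nπx/L) dx = L/2, ∫x·sin²(nπx/L) dx = L²/4, ∫x²·sin²(nπx/L) dx = L³·(1/6 − 1/(4n²π²)); higher powers xᵏ the same way, integrating xᵏ·cos(2nπx/L) by parts.
State is unnormalized: ∫|u|² dx = 3.1600, and ∫u*·x·u dx = 9.9856, so ⟨x⟩ = 9.9856 / 3.1600.
⟨x⟩ = 3.1600.

3.16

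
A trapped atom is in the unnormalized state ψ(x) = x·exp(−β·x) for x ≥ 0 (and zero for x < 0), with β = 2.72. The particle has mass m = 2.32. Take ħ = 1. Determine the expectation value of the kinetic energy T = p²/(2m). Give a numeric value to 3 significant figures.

1.59

T = −(ħ²/2m) d²/dx², so ⟨T⟩ = −(ħ²/2m) ∫ ψ*·ψ'' dx / ∫|ψ|² dx; with m = 2.32.
Differentiate x·exp(−β·x) with the product rule; every integrand then reduces to terms xʲ·e^(−2βx) on [0, ∞), with ∫₀^∞ xʲ·e^(−2βx) dx = j!/(2β)^(j+1).
State is unnormalized: ∫|ψ|² dx = 0.012423, and ∫ψ*·(−ħ²/2m · ψ'') dx = 0.019809, so ⟨T⟩ = 0.019809 / 0.012423.
⟨T⟩ = 1.5945.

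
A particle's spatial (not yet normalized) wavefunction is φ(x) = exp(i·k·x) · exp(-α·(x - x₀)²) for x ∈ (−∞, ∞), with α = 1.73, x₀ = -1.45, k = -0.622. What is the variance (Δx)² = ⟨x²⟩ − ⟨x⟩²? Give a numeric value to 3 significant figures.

0.145

Compute ⟨x⟩ and ⟨x²⟩ separately, then (Δx)² = ⟨x²⟩ − ⟨x⟩².
Gaussian moments (u = x − x₀): ∫u^(2j)·e^(−2αu²) du = (2j−1)!!/(4α)^j · √(π/(2α)), odd powers integrate to 0; here √(π/(2α)) = 0.95288.
Normalization: ∫|φ|² dx = 0.95288.
⟨x⟩ = -1.4500 and ⟨x²⟩ = 2.2470.
(Δx)² = 2.2470 − (-1.4500)² = 0.14451.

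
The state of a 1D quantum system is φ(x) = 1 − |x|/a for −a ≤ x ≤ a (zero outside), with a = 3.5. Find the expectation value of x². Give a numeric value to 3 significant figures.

⟨x²⟩ = ∫ x²·|φ|² dx / ∫|φ|² dx (integrals over the domain).
φ is even, so ∫ over [−a, a] = 2∫₀ᵃ with φ = 1 − x/a there: ∫₀ᵃ (1 − x/a)² dx = a/3, ∫₀ᵃ x²(1 − x/a)² dx = a³/30, ∫₀ᵃ x⁴(1 − x/a)² dx = a⁵/105.
State is unnormalized: ∫|φ|² dx = 2.3333, and ∫φ*·x²·φ dx = 2.8583, so ⟨x²⟩ = 2.8583 / 2.3333.
⟨x²⟩ = 1.2250.

1.23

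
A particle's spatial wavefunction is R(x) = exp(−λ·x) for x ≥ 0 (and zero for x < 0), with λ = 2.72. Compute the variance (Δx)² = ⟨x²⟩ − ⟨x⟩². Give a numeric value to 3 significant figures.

Compute ⟨x⟩ and ⟨x²⟩ separately, then (Δx)² = ⟨x²⟩ − ⟨x⟩².
Every integrand reduces to terms xʲ·e^(−2λx) on [0, ∞); use ∫₀^∞ xʲ·e^(−2λx) dx = j!/(2λ)^(j+1).
Normalization: ∫|R|² dx = 0.18382.
⟨x⟩ = 0.18382 and ⟨x²⟩ = 0.067582.
(Δx)² = 0.067582 − (0.18382)² = 0.033791.

0.0338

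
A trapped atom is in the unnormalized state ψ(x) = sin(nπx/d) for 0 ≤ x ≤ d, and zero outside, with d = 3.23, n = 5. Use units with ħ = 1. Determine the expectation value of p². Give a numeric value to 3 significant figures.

p² ψ = −ħ² d²ψ/dx²; ⟨p²⟩ = −ħ² ∫ ψ*·ψ'' dx / ∫|ψ|² dx.
d/dx sin(nπx/d) = (nπ/d)·cos(nπx/d) and d²/dx² sin(nπx/d) = −(nπ/d)²·sin(nπx/d); on 0 ≤ x ≤ d, ∫sin²(nπx/d) dx = d/2 and ∫sin(nπx/d)·cos(nπx/d) dx = 0.
State is unnormalized: ∫|ψ|² dx = 1.6150, and ∫ψ*·(−ħ² ψ'') dx = 38.195, so ⟨p²⟩ = 38.195 / 1.6150.
⟨p²⟩ = 23.650.

23.7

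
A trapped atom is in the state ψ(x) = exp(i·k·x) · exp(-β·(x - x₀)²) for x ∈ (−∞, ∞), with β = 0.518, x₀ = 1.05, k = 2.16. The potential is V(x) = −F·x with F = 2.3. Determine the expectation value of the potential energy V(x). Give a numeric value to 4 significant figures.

-2.415

⟨V⟩ = ∫ V(x)·|ψ|² dx / ∫|ψ|² dx.
Gaussian moments (u = x − x₀): ∫u^(2j)·e^(−2βu²) du = (2j−1)!!/(4β)^j · √(π/(2β)), odd powers integrate to 0; here √(π/(2β)) = 1.7414.
State is unnormalized: ∫|ψ|² dx = 1.7414, and ∫ψ*·V(x)·ψ dx = -4.2054, so ⟨V⟩ = -4.2054 / 1.7414.
⟨V⟩ = -2.4150.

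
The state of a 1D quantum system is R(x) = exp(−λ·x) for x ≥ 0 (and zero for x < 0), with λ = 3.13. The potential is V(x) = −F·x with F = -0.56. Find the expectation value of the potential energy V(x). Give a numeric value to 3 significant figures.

⟨V⟩ = ∫ V(x)·|R|² dx / ∫|R|² dx.
Every integrand reduces to terms xʲ·e^(−2λx) on [0, ∞); use ∫₀^∞ xʲ·e^(−2λx) dx = j!/(2λ)^(j+1).
State is unnormalized: ∫|R|² dx = 0.15974, and ∫R*·V(x)·R dx = 0.014290, so ⟨V⟩ = 0.014290 / 0.15974.
⟨V⟩ = 0.089457.

0.0895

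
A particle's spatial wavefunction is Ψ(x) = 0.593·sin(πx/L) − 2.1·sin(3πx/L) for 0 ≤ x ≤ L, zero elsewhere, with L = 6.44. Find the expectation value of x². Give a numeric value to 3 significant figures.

⟨x²⟩ = ∫ x²·|Ψ|² dx / ∫|Ψ|² dx (integrals over the domain).
On 0 ≤ x ≤ L (j ≠ l): ∫sin²(jπx/L) dx = L/2, ∫sin(jπx/L)·sin(lπx/L) dx = 0; diagonal moments ∫x·sin²(jπx/L) dx = L²/4, ∫x²·sin²(jπx/L) dx = L³·(1/6 − 1/(4j²π²)); cross terms ∫x·sin(jπx/L)·sin(lπx/L) dx = 0 for j + l even and −4jlL²/(π²(j² − l²)²) for j + l odd, ∫x²·sin(jπx/L)·sin(lπx/L) dx = (−1)^(j+l)·4jlL³/(π²(j² − l²)²); higher powers the same way via product-to-sum and parts.
State is unnormalized: ∫|Ψ|² dx = 15.333, and ∫Ψ*·x²·Ψ dx = 193.63, so ⟨x²⟩ = 193.63 / 15.333.
⟨x²⟩ = 12.629.

12.6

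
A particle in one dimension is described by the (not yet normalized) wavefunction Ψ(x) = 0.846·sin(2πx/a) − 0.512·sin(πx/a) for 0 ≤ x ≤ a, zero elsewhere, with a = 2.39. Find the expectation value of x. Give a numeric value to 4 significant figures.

⟨x⟩ = ∫ x·|Ψ|² dx / ∫|Ψ|² dx (integrals over the domain).
On 0 ≤ x ≤ a (j ≠ l): ∫sin²(jπx/a) dx = a/2, ∫sin(jπx/a)·sin(lπx/a) dx = 0; diagonal moments ∫x·sin²(jπx/a) dx = a²/4, ∫x²·sin²(jπx/a) dx = a³·(1/6 − 1/(4j²π²)); cross terms ∫x·sin(jπx/a)·sin(lπx/a) dx = 0 for j + l even and −4jla²/(π²(j² − l²)²) for j + l odd, ∫x²·sin(jπx/a)·sin(lπx/a) dx = (−1)^(j+l)·4jla³/(π²(j² − l²)²); higher powers the same way via product-to-sum and parts.
State is unnormalized: ∫|Ψ|² dx = 1.1685, and ∫Ψ*·x·Ψ dx = 1.8421, so ⟨x⟩ = 1.8421 / 1.1685.
⟨x⟩ = 1.5764.

1.576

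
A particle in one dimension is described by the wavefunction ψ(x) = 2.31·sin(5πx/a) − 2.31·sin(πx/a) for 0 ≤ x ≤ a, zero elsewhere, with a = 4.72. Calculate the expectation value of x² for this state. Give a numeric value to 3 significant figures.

⟨x²⟩ = ∫ x²·|ψ|² dx / ∫|ψ|² dx (integrals over the domain).
On 0 ≤ x ≤ a (j ≠ l): ∫sin²(jπx/a) dx = a/2, ∫sin(jπx/a)·sin(lπx/a) dx = 0; diagonal moments ∫x·sin²(jπx/a) dx = a²/4, ∫x²·sin²(jπx/a) dx = a³·(1/6 − 1/(4j²π²)); cross terms ∫x·sin(jπx/a)·sin(lπx/a) dx = 0 for j + l even and −4jla²/(π²(j² − l²)²) for j + l odd, ∫x²·sin(jπx/a)·sin(lπx/a) dx = (−1)^(j+l)·4jla³/(π²(j² − l²)²); higher powers the same way via product-to-sum and parts.
State is unnormalized: ∫|ψ|² dx = 25.186, and ∫ψ*·x²·ψ dx = 168.31, so ⟨x²⟩ = 168.31 / 25.186.
⟨x²⟩ = 6.6825.

6.68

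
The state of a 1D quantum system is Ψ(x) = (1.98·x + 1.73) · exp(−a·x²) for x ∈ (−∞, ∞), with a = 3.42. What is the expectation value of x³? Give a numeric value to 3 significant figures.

0.0335

⟨x³⟩ = ∫ x³·|Ψ|² dx / ∫|Ψ|² dx (integrals over the domain).
Expand each integrand as polynomial × e^(−2ax²) and use ∫x^(2j)·e^(−2ax²) dx = (2j−1)!!/(4a)^j · √(π/(2a)), odd powers → 0; here √(π/(2a)) = 0.67771.
State is unnormalized: ∫|Ψ|² dx = 2.2226, and ∫Ψ*·x³·Ψ dx = 0.074428, so ⟨x³⟩ = 0.074428 / 2.2226.
⟨x³⟩ = 0.033488.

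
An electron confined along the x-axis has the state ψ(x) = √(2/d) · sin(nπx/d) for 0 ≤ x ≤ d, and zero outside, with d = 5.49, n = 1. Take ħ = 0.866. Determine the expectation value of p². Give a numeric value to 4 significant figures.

0.2456

p² ψ = −ħ² d²ψ/dx²; ⟨p²⟩ = −ħ² ∫ ψ*·ψ'' dx.
d/dx sin(nπx/d) = (nπ/d)·cos(nπx/d) and d²/dx² sin(nπx/d) = −(nπ/d)²·sin(nπx/d); on 0 ≤ x ≤ d, ∫sin²(nπx/d) dx = d/2 and ∫sin(nπx/d)·cos(nπx/d) dx = 0.
⟨p²⟩ = 0.24558.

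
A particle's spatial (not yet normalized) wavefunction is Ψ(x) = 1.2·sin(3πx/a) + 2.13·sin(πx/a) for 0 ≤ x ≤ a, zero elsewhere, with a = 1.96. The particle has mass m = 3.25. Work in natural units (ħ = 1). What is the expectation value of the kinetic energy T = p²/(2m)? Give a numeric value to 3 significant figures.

1.16

T = −(ħ²/2m) d²/dx², so ⟨T⟩ = −(ħ²/2m) ∫ Ψ*·Ψ'' dx / ∫|Ψ|² dx; with m = 3.25.
d²/dx² sin(jπx/a) = −(jπ/a)²·sin(jπx/a); on 0 ≤ x ≤ a, ∫sin²(jπx/a) dx = a/2 and ∫sin(jπx/a)·sin(lπx/a) dx = 0 for j ≠ l, so only diagonal terms survive in ∫|Ψ|² and ∫Ψ·Ψ″; ∫Ψ·Ψ′ dx = [Ψ²/2] between the walls = 0.
State is unnormalized: ∫|Ψ|² dx = 5.8574, and ∫Ψ*·(−ħ²/2m · Ψ'') dx = 6.7774, so ⟨T⟩ = 6.7774 / 5.8574.
⟨T⟩ = 1.1571.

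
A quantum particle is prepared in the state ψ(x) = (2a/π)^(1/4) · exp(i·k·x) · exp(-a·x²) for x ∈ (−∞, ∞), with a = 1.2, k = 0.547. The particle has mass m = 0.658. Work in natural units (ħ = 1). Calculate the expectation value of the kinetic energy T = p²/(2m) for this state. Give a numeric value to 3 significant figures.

1.14

T = −(ħ²/2m) d²/dx², so ⟨T⟩ = −(ħ²/2m) ∫ ψ*·ψ'' dx; with m = 0.658.
Gaussian moments: ∫x^(2j)·e^(−2ax²) dx = (2j−1)!!/(4a)^j · √(π/(2a)), odd powers integrate to 0; here √(π/(2a)) = 1.1441. Derivatives: ψ′ = (ik − 2ax)·ψ, ψ″ = ((ik − 2ax)² − 2a)·ψ; the odd-in-x pieces drop out.
⟨T⟩ = 1.1392.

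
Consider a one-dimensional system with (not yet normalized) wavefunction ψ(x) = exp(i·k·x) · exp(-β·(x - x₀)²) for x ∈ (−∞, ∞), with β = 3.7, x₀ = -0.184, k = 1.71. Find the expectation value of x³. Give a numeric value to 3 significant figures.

⟨x³⟩ = ∫ x³·|ψ|² dx / ∫|ψ|² dx (integrals over the domain).
Gaussian moments (u = x − x₀): ∫u^(2j)·e^(−2βu²) du = (2j−1)!!/(4β)^j · √(π/(2β)), odd powers integrate to 0; here √(π/(2β)) = 0.65157.
State is unnormalized: ∫|ψ|² dx = 0.65157, and ∫ψ*·x³·ψ dx = -0.028361, so ⟨x³⟩ = -0.028361 / 0.65157.
⟨x³⟩ = -0.043527.

-0.0435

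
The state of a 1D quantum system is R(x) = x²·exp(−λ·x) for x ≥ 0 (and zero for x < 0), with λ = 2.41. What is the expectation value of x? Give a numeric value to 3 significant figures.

⟨x⟩ = ∫ x·|R|² dx / ∫|R|² dx (integrals over the domain).
Every integrand reduces to terms xʲ·e^(−2λx) on [0, ∞); use ∫₀^∞ xʲ·e^(−2λx) dx = j!/(2λ)^(j+1).
State is unnormalized: ∫|R|² dx = 0.0092252, and ∫R*·x·R dx = 0.0095697, so ⟨x⟩ = 0.0095697 / 0.0092252.
⟨x⟩ = 1.0373.

1.04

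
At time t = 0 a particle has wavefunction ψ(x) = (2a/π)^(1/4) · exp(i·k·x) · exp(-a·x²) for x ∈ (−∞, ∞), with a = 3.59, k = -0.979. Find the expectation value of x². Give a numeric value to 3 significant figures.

⟨x²⟩ = ∫ x²·|ψ|² dx (integrals over the domain).
Gaussian moments: ∫x^(2j)·e^(−2ax²) dx = (2j−1)!!/(4a)^j · √(π/(2a)), odd powers integrate to 0; here √(π/(2a)) = 0.66147.
⟨x²⟩ = 0.069638.

0.0696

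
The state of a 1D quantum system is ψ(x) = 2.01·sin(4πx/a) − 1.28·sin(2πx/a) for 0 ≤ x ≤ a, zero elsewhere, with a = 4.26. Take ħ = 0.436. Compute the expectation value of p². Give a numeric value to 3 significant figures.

p² ψ = −ħ² d²ψ/dx²; ⟨p²⟩ = −ħ² ∫ ψ*·ψ'' dx / ∫|ψ|² dx.
d²/dx² sin(jπx/a) = −(jπ/a)²·sin(jπx/a); on 0 ≤ x ≤ a, ∫sin²(jπx/a) dx = a/2 and ∫sin(jπx/a)·sin(lπx/a) dx = 0 for j ≠ l, so only diagonal terms survive in ∫|ψ|² and ∫ψ·ψ″; ∫ψ·ψ′ dx = [ψ²/2] between the walls = 0.
State is unnormalized: ∫|ψ|² dx = 12.095, and ∫ψ*·(−ħ² ψ'') dx = 15.678, so ⟨p²⟩ = 15.678 / 12.095.
⟨p²⟩ = 1.2962.

1.30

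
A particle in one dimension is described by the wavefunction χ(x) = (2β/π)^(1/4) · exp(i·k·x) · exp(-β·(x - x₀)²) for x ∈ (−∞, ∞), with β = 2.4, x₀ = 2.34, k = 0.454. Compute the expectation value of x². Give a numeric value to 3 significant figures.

5.58

⟨x²⟩ = ∫ x²·|χ|² dx (integrals over the domain).
Gaussian moments (u = x − x₀): ∫u^(2j)·e^(−2βu²) du = (2j−1)!!/(4β)^j · √(π/(2β)), odd powers integrate to 0; here √(π/(2β)) = 0.80901.
⟨x²⟩ = 5.5798.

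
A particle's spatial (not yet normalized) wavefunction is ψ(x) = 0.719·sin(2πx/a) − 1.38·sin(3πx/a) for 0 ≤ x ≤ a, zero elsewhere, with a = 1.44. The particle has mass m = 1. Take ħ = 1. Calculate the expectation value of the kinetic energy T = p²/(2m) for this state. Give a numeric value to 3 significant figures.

18.9

T = −(ħ²/2m) d²/dx², so ⟨T⟩ = −(ħ²/2m) ∫ ψ*·ψ'' dx / ∫|ψ|² dx; with m = 1.
d²/dx² sin(jπx/a) = −(jπ/a)²·sin(jπx/a); on 0 ≤ x ≤ a, ∫sin²(jπx/a) dx = a/2 and ∫sin(jπx/a)·sin(lπx/a) dx = 0 for j ≠ l, so only diagonal terms survive in ∫|ψ|² and ∫ψ·ψ″; ∫ψ·ψ′ dx = [ψ²/2] between the walls = 0.
State is unnormalized: ∫|ψ|² dx = 1.7434, and ∫ψ*·(−ħ²/2m · ψ'') dx = 32.911, so ⟨T⟩ = 32.911 / 1.7434.
⟨T⟩ = 18.878.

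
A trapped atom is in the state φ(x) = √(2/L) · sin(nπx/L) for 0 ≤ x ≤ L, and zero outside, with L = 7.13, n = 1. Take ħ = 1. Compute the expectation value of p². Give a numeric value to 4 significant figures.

p² φ = −ħ² d²φ/dx²; ⟨p²⟩ = −ħ² ∫ φ*·φ'' dx.
d/dx sin(nπx/L) = (nπ/L)·cos(nπx/L) and d²/dx² sin(nπx/L) = −(nπ/L)²·sin(nπx/L); on 0 ≤ x ≤ L, ∫sin²(nπx/L) dx = L/2 and ∫sin(nπx/L)·cos(nπx/L) dx = 0.
⟨p²⟩ = 0.19414.

0.1941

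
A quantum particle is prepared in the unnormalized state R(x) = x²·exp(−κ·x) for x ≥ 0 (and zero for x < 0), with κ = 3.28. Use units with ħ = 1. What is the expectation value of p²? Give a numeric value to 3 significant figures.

p² R = −ħ² d²R/dx²; ⟨p²⟩ = −ħ² ∫ R*·R'' dx / ∫|R|² dx.
Differentiate x²·exp(−κ·x) with the product rule; every integrand then reduces to terms xʲ·e^(−2κx) on [0, ∞), with ∫₀^∞ xʲ·e^(−2κx) dx = j!/(2κ)^(j+1).
State is unnormalized: ∫|R|² dx = 0.0019756, and ∫R*·(−ħ² R'') dx = 0.0070847, so ⟨p²⟩ = 0.0070847 / 0.0019756.
⟨p²⟩ = 3.5861.

3.59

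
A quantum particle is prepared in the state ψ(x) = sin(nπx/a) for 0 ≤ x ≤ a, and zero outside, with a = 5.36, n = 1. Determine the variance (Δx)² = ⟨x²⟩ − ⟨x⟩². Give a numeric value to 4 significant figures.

Compute ⟨x⟩ and ⟨x²⟩ separately, then (Δx)² = ⟨x²⟩ − ⟨x⟩².
With sin²θ = (1 − cos2θ)/2 on 0 ≤ x ≤ a: ∫sin²(nπx/a) dx = a/2, ∫x·sin²(nπx/a) dx = a²/4, ∫x²·sin²(nπx/a) dx = a³·(1/6 − 1/(4n²π²)); higher powers xᵏ the same way, integrating xᵏ·cos(2nπx/a) by parts.
Normalization: ∫|ψ|² dx = 2.6800.
⟨x⟩ = 2.6800 and ⟨x²⟩ = 8.1211.
(Δx)² = 8.1211 − (2.6800)² = 0.93867.

0.9387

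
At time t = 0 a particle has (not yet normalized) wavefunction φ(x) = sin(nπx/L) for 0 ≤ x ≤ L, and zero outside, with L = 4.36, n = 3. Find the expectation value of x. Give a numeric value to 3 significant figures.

⟨x⟩ = ∫ x·|φ|² dx / ∫|φ|² dx (integrals over the domain).
With sin²θ = (1 − cos2θ)/2 on 0 ≤ x ≤ L: ∫sin²(nπx/L) dx = L/2, ∫x·sin²(nπx/L) dx = L²/4, ∫x²·sin²(nπx/L) dx = L³·(1/6 − 1/(4n²π²)); higher powers xᵏ the same way, integrating xᵏ·cos(2nπx/L) by parts.
State is unnormalized: ∫|φ|² dx = 2.1800, and ∫φ*·x·φ dx = 4.7524, so ⟨x⟩ = 4.7524 / 2.1800.
⟨x⟩ = 2.1800.

2.18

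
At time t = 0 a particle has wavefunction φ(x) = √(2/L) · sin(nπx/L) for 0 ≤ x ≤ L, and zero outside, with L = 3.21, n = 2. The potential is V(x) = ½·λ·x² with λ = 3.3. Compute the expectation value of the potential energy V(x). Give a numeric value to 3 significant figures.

⟨V⟩ = ∫ V(x)·|φ|² dx.
With sin²θ = (1 − cos2θ)/2 on 0 ≤ x ≤ L: ∫sin²(nπx/L) dx = L/2, ∫x·sin²(nπx/L) dx = L²/4, ∫x²·sin²(nπx/L) dx = L³·(1/6 − 1/(4n²π²)); higher powers xᵏ the same way, integrating xᵏ·cos(2nπx/L) by parts.
⟨V⟩ = 5.4519.

5.45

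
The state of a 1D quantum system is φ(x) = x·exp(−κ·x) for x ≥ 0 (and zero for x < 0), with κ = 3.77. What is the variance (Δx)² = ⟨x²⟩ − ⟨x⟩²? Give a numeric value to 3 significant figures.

0.0528

Compute ⟨x⟩ and ⟨x²⟩ separately, then (Δx)² = ⟨x²⟩ − ⟨x⟩².
Every integrand reduces to terms xʲ·e^(−2κx) on [0, ∞); use ∫₀^∞ xʲ·e^(−2κx) dx = j!/(2κ)^(j+1).
Normalization: ∫|φ|² dx = 0.0046657.
⟨x⟩ = 0.39788 and ⟨x²⟩ = 0.21108.
(Δx)² = 0.21108 − (0.39788)² = 0.052769.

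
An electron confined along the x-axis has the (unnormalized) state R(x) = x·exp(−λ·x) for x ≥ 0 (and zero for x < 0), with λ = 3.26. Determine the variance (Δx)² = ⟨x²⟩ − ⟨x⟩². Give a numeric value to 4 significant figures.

0.07057

Compute ⟨x⟩ and ⟨x²⟩ separately, then (Δx)² = ⟨x²⟩ − ⟨x⟩².
Every integrand reduces to terms xʲ·e^(−2λx) on [0, ∞); use ∫₀^∞ xʲ·e^(−2λx) dx = j!/(2λ)^(j+1).
Normalization: ∫|R|² dx = 0.0072158.
⟨x⟩ = 0.46012 and ⟨x²⟩ = 0.28228.
(Δx)² = 0.28228 − (0.46012)² = 0.070571.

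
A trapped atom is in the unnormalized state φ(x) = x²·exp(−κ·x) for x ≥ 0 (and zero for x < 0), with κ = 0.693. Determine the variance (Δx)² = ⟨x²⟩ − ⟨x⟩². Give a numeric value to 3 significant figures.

2.60

Compute ⟨x⟩ and ⟨x²⟩ separately, then (Δx)² = ⟨x²⟩ − ⟨x⟩².
Every integrand reduces to terms xʲ·e^(−2κx) on [0, ∞); use ∫₀^∞ xʲ·e^(−2κx) dx = j!/(2κ)^(j+1).
Normalization: ∫|φ|² dx = 4.6924.
⟨x⟩ = 3.6075 and ⟨x²⟩ = 15.617.
(Δx)² = 15.617 − (3.6075)² = 2.6028.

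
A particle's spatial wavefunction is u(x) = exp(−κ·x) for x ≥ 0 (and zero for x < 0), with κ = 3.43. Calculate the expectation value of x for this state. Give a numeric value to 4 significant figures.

⟨x⟩ = ∫ x·|u|² dx / ∫|u|² dx (integrals over the domain).
Every integrand reduces to terms xʲ·e^(−2κx) on [0, ∞); use ∫₀^∞ xʲ·e^(−2κx) dx = j!/(2κ)^(j+1).
State is unnormalized: ∫|u|² dx = 0.14577, and ∫u*·x·u dx = 0.021250, so ⟨x⟩ = 0.021250 / 0.14577.
⟨x⟩ = 0.14577.

0.1458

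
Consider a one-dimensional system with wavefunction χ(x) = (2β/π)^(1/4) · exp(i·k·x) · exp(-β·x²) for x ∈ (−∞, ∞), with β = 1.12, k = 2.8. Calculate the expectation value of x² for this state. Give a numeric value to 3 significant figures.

⟨x²⟩ = ∫ x²·|χ|² dx (integrals over the domain).
Gaussian moments: ∫x^(2j)·e^(−2βx²) dx = (2j−1)!!/(4β)^j · √(π/(2β)), odd powers integrate to 0; here √(π/(2β)) = 1.1843.
⟨x²⟩ = 0.22321.

0.223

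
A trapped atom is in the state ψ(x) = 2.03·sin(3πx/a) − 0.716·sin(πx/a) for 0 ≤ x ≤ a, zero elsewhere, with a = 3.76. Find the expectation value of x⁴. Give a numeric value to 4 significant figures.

28.39

⟨x⁴⟩ = ∫ x⁴·|ψ|² dx / ∫|ψ|² dx (integrals over the domain).
On 0 ≤ x ≤ a (j ≠ l): ∫sin²(jπx/a) dx = a/2, ∫sin(jπx/a)·sin(lπx/a) dx = 0; diagonal moments ∫x·sin²(jπx/a) dx = a²/4, ∫x²·sin²(jπx/a) dx = a³·(1/6 − 1/(4j²π²)); cross terms ∫x·sin(jπx/a)·sin(lπx/a) dx = 0 for j + l even and −4jla²/(π²(j² − l²)²) for j + l odd, ∫x²·sin(jπx/a)·sin(lπx/a) dx = (−1)^(j+l)·4jla³/(π²(j² − l²)²); higher powers the same way via product-to-sum and parts.
State is unnormalized: ∫|ψ|² dx = 8.7111, and ∫ψ*·x⁴·ψ dx = 247.29, so ⟨x⁴⟩ = 247.29 / 8.7111.
⟨x⁴⟩ = 28.388.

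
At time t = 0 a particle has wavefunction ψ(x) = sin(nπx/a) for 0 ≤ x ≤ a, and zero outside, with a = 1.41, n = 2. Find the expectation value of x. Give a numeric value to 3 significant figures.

⟨x⟩ = ∫ x·|ψ|² dx / ∫|ψ|² dx (integrals over the domain).
With sin²θ = (1 − cos2θ)/2 on 0 ≤ x ≤ a: ∫sin²(nπx/a) dx = a/2, ∫x·sin²(nπx/a) dx = a²/4, ∫x²·sin²(nπx/a) dx = a³·(1/6 − 1/(4n²π²)); higher powers xᵏ the same way, integrating xᵏ·cos(2nπx/a) by parts.
State is unnormalized: ∫|ψ|² dx = 0.70500, and ∫ψ*·x·ψ dx = 0.49703, so ⟨x⟩ = 0.49703 / 0.70500.
⟨x⟩ = 0.70500.

0.705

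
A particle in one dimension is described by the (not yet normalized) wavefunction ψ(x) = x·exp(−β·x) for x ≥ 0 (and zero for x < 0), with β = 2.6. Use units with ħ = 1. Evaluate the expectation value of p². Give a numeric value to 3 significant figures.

6.76

p² ψ = −ħ² d²ψ/dx²; ⟨p²⟩ = −ħ² ∫ ψ*·ψ'' dx / ∫|ψ|² dx.
Differentiate x·exp(−β·x) with the product rule; every integrand then reduces to terms xʲ·e^(−2βx) on [0, ∞), with ∫₀^∞ xʲ·e^(−2βx) dx = j!/(2β)^(j+1).
State is unnormalized: ∫|ψ|² dx = 0.014224, and ∫ψ*·(−ħ² ψ'') dx = 0.096154, so ⟨p²⟩ = 0.096154 / 0.014224.
⟨p²⟩ = 6.7600.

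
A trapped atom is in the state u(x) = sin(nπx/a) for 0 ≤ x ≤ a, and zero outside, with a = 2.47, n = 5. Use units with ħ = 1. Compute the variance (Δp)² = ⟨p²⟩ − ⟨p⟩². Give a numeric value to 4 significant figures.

40.44

Compute ⟨p⟩ and ⟨p²⟩ separately; (Δp)² = ⟨p²⟩ − ⟨p⟩².
d/dx sin(nπx/a) = (nπ/a)·cos(nπx/a) and d²/dx² sin(nπx/a) = −(nπ/a)²·sin(nπx/a); on 0 ≤ x ≤ a, ∫sin²(nπx/a) dx = a/2 and ∫sin(nπx/a)·cos(nπx/a) dx = 0.
Normalization: ∫|u|² dx = 1.2350.
⟨p⟩ = 0.0000 and ⟨p²⟩ = 40.443.
(Δp)² = 40.443 − (0.0000)² = 40.443.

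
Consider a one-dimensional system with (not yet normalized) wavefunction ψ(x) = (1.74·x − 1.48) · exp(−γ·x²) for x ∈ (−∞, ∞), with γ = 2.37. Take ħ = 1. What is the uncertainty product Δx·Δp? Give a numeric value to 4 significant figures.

Δx = √(⟨x²⟩−⟨x⟩²), Δp = √(⟨p²⟩−⟨p⟩²).
Expand each integrand as polynomial × e^(−2γx²) and use ∫x^(2j)·e^(−2γx²) dx = (2j−1)!!/(4γ)^j · √(π/(2γ)), odd powers → 0; here √(π/(2γ)) = 0.81412. Differentiate with the product rule, d/dx e^(−γx²) = −2γx·e^(−γx²).
Normalization: ∫|ψ|² dx = 2.0432.
⟨x⟩ = -0.21647, ⟨x²⟩ = 0.13233 ⇒ Δx = 0.29236.
⟨p⟩ = 0.0000, ⟨p²⟩ = 2.9732 ⇒ Δp = 1.7243.
Δx·Δp = 0.50410.

0.5041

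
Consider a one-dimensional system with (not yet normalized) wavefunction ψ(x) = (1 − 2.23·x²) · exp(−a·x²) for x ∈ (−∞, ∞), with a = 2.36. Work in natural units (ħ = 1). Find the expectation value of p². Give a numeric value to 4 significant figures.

p² ψ = −ħ² d²ψ/dx²; ⟨p²⟩ = −ħ² ∫ ψ*·ψ'' dx / ∫|ψ|² dx.
Expand each integrand as polynomial × e^(−2ax²) and use ∫x^(2j)·e^(−2ax²) dx = (2j−1)!!/(4a)^j · √(π/(2a)), odd powers → 0; here √(π/(2a)) = 0.81584. Differentiate with the product rule, d/dx e^(−ax²) = −2ax·e^(−ax²).
State is unnormalized: ∫|ψ|² dx = 0.56697, and ∫ψ*·(−ħ² ψ'') dx = 3.5871, so ⟨p²⟩ = 3.5871 / 0.56697.
⟨p²⟩ = 6.3269.

6.327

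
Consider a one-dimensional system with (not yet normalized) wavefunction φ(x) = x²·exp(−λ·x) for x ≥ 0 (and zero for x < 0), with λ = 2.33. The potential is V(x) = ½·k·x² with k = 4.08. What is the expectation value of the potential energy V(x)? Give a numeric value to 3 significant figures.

2.82

⟨V⟩ = ∫ V(x)·|φ|² dx / ∫|φ|² dx.
Every integrand reduces to terms xʲ·e^(−2λx) on [0, ∞); use ∫₀^∞ xʲ·e^(−2λx) dx = j!/(2λ)^(j+1).
State is unnormalized: ∫|φ|² dx = 0.010921, and ∫φ*·V(x)·φ dx = 0.030779, so ⟨V⟩ = 0.030779 / 0.010921.
⟨V⟩ = 2.8183.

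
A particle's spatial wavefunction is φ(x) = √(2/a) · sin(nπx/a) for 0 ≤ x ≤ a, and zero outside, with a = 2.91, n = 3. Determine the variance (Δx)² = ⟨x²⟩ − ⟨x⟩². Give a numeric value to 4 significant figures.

Compute ⟨x⟩ and ⟨x²⟩ separately, then (Δx)² = ⟨x²⟩ − ⟨x⟩².
With sin²θ = (1 − cos2θ)/2 on 0 ≤ x ≤ a: ∫sin²(nπx/a) dx = a/2, ∫x·sin²(nπx/a) dx = a²/4, ∫x²·sin²(nπx/a) dx = a³·(1/6 − 1/(4n²π²)); higher powers xᵏ the same way, integrating xᵏ·cos(2nπx/a) by parts.
⟨x⟩ = 1.4550 and ⟨x²⟩ = 2.7750.
(Δx)² = 2.7750 − (1.4550)² = 0.65801.

0.6580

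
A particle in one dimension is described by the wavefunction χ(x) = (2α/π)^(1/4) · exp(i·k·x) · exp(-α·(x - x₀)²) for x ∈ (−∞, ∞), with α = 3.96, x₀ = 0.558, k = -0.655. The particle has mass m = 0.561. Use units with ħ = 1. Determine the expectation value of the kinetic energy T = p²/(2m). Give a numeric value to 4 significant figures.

3.912

T = −(ħ²/2m) d²/dx², so ⟨T⟩ = −(ħ²/2m) ∫ χ*·χ'' dx; with m = 0.561.
Gaussian moments (u = x − x₀): ∫u^(2j)·e^(−2αu²) du = (2j−1)!!/(4α)^j · √(π/(2α)), odd powers integrate to 0; here √(π/(2α)) = 0.62981. Derivatives: χ′ = (ik − 2αu)·χ, χ″ = ((ik − 2αu)² − 2α)·χ; the odd-in-u pieces drop out.
⟨T⟩ = 3.9118.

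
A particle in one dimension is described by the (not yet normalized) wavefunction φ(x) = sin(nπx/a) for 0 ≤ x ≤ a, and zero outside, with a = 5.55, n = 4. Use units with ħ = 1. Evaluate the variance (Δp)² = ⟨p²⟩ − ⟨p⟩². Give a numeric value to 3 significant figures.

5.13

Compute ⟨p⟩ and ⟨p²⟩ separately; (Δp)² = ⟨p²⟩ − ⟨p⟩².
d/dx sin(nπx/a) = (nπ/a)·cos(nπx/a) and d²/dx² sin(nπx/a) = −(nπ/a)²·sin(nπx/a); on 0 ≤ x ≤ a, ∫sin²(nπx/a) dx = a/2 and ∫sin(nπx/a)·cos(nπx/a) dx = 0.
Normalization: ∫|φ|² dx = 2.7750.
⟨p⟩ = 0.0000 and ⟨p²⟩ = 5.1267.
(Δp)² = 5.1267 − (0.0000)² = 5.1267.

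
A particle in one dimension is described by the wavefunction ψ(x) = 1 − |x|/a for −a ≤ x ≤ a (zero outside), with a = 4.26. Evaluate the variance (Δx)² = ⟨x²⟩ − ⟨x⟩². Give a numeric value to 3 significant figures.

Compute ⟨x⟩ and ⟨x²⟩ separately, then (Δx)² = ⟨x²⟩ − ⟨x⟩².
ψ is even, so ∫ over [−a, a] = 2∫₀ᵃ with ψ = 1 − x/a there: ∫₀ᵃ (1 − x/a)² dx = a/3, ∫₀ᵃ x²(1 − x/a)² dx = a³/30, ∫₀ᵃ x⁴(1 − x/a)² dx = a⁵/105.
Normalization: ∫|ψ|² dx = 2.8400.
⟨x⟩ = 0.0000 and ⟨x²⟩ = 1.8148.
(Δx)² = 1.8148 − (0.0000)² = 1.8148.

1.81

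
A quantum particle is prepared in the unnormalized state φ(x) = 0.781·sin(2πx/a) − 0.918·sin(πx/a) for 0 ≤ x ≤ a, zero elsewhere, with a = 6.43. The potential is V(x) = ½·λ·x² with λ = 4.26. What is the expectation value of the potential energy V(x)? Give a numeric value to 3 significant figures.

⟨V⟩ = ∫ V(x)·|φ|² dx / ∫|φ|² dx.
On 0 ≤ x ≤ a (j ≠ l): ∫sin²(jπx/a) dx = a/2, ∫sin(jπx/a)·sin(lπx/a) dx = 0; diagonal moments ∫x·sin²(jπx/a) dx = a²/4, ∫x²·sin²(jπx/a) dx = a³·(1/6 − 1/(4j²π²)); cross terms ∫x·sin(jπx/a)·sin(lπx/a) dx = 0 for j + l even and −4jla²/(π²(j² − l²)²) for j + l odd, ∫x²·sin(jπx/a)·sin(lπx/a) dx = (−1)^(j+l)·4jla³/(π²(j² − l²)²); higher powers the same way via product-to-sum and parts.
State is unnormalized: ∫|φ|² dx = 4.6704, and ∫φ*·V(x)·φ dx = 195.95, so ⟨V⟩ = 195.95 / 4.6704.
⟨V⟩ = 41.956.

42.0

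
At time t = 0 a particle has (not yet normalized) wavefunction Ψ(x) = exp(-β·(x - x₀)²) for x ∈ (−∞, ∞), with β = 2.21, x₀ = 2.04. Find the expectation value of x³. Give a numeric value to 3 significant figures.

⟨x³⟩ = ∫ x³·|Ψ|² dx / ∫|Ψ|² dx (integrals over the domain).
Gaussian moments (u = x − x₀): ∫u^(2j)·e^(−2βu²) du = (2j−1)!!/(4β)^j · √(π/(2β)), odd powers integrate to 0; here √(π/(2β)) = 0.84307.
State is unnormalized: ∫|Ψ|² dx = 0.84307, and ∫Ψ*·x³·Ψ dx = 7.7410, so ⟨x³⟩ = 7.7410 / 0.84307.
⟨x³⟩ = 9.1820.

9.18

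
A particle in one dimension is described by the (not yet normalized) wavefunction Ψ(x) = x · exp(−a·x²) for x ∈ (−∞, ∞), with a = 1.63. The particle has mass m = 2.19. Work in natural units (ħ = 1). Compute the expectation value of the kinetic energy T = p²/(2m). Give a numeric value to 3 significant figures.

1.12

T = −(ħ²/2m) d²/dx², so ⟨T⟩ = −(ħ²/2m) ∫ Ψ*·Ψ'' dx / ∫|Ψ|² dx; with m = 2.19.
Expand each integrand as polynomial × e^(−2ax²) and use ∫x^(2j)·e^(−2ax²) dx = (2j−1)!!/(4a)^j · √(π/(2a)), odd powers → 0; here √(π/(2a)) = 0.98167. Differentiate with the product rule, d/dx e^(−ax²) = −2ax·e^(−ax²).
State is unnormalized: ∫|Ψ|² dx = 0.15056, and ∫Ψ*·(−ħ²/2m · Ψ'') dx = 0.16809, so ⟨T⟩ = 0.16809 / 0.15056.
⟨T⟩ = 1.1164.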